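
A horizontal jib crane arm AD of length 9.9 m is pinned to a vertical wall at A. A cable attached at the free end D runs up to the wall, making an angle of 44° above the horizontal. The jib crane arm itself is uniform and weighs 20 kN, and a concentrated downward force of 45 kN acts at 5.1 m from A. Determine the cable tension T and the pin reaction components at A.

ΣM about A: T·sin44°·9.9 − 20·4.95 − 45·5.1 = 0 → T = 328.5/(9.9·0.694658) = 47.7671 ≈ 47.77 kN.
ΣF_x = 0: A_x − T·cos44° = 0 → A_x = 47.7671 × 0.71934 = 34.36 kN.
ΣF_y = 0: A_y + T·sin44° − 20 − 45 = 0 → A_y = 65 − 47.7671 × 0.694658 = 31.82 kN.

T = 47.77 kN, A_x = 34.36 kN, A_y = 31.82 kN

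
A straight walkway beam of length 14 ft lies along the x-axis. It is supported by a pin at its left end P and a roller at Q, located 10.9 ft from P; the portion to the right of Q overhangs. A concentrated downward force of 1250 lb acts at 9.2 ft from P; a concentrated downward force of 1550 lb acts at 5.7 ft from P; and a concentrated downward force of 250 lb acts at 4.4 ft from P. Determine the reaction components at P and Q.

Moments about P: Q_y·10.9 − 1250·9.2 − 1550·5.7 − 250·4.4 = 0 → Q_y = 21435/10.9 = 1966.51 ≈ 1967 lb.
ΣF_y = 0: P_y + 1966.51 − 1250 − 1550 − 250 = 0 → P_y = 1083 lb.
ΣF_x = 0: no horizontal applied forces, so P_x = 0.

P_x = 0, P_y = 1083 lb, Q_y = 1967 lb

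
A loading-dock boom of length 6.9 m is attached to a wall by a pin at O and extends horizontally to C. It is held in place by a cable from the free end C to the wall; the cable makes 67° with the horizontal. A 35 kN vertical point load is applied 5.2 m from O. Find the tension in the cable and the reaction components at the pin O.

T = 28.65 kN, O_x = 11.20 kN, O_y = 8.623 kN

ΣM about O: T·sin67°·6.9 − 35·5.2 = 0 → T = 182/(6.9·0.920505) = 28.6547 ≈ 28.65 kN.
ΣF_x = 0: O_x − T·cos67° = 0 → O_x = 28.6547 × 0.390731 = 11.20 kN.
ΣF_y = 0: O_y + T·sin67° − 35 = 0 → O_y = 35 − 28.6547 × 0.920505 = 8.623 kN.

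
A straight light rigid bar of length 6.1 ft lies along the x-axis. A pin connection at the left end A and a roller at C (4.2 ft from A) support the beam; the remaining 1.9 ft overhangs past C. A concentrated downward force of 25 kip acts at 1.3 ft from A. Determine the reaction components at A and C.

A_x = 0, A_y = 17.26 kip, C_y = 7.738 kip

Taking moments about A: C_y·4.2 − 25·1.3 = 0 → C_y = 32.5/4.2 = 7.7381 ≈ 7.738 kip.
ΣF_y = 0: A_y + 7.7381 − 25 = 0 → A_y = 17.26 kip.
ΣF_x = 0: no horizontal applied forces, so A_x = 0.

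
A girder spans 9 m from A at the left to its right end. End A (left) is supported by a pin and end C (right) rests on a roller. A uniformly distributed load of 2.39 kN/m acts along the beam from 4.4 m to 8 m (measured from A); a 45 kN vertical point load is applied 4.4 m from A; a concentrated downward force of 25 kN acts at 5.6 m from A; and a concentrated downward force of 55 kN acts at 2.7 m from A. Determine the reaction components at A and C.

Resultant of the distributed load: 2.39 × 3.6 = 8.604 kN at 6.2 m from A.
Taking moments about A: C_y·9 − (2.39·3.6)·6.2 − 45·4.4 − 25·5.6 − 55·2.7 = 0 → C_y = 539.8448/9 = 59.9828 ≈ 59.98 kN.
ΣF_y = 0: A_y + 59.9828 − 2.39·3.6 − 45 − 25 − 55 = 0 → A_y = 73.62 kN.
ΣF_x = 0: no horizontal applied forces, so A_x = 0.

A_x = 0, A_y = 73.62 kN, C_y = 59.98 kN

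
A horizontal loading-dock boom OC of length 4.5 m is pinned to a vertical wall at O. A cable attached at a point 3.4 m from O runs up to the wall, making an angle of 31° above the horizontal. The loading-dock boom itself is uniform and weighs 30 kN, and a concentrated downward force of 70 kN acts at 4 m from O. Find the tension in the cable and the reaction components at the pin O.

T = 198.4 kN, O_x = 170.1 kN, O_y = -2.206 kN

ΣM about O: T·sin31°·3.4 − 30·2.25 − 70·4 = 0 → T = 347.5/(3.4·0.515038) = 198.443 ≈ 198.4 kN.
ΣF_x = 0: O_x − T·cos31° = 0 → O_x = 198.443 × 0.857167 = 170.1 kN.
ΣF_y = 0: O_y + T·sin31° − 30 − 70 = 0 → O_y = 100 − 198.443 × 0.515038 = -2.206 kN.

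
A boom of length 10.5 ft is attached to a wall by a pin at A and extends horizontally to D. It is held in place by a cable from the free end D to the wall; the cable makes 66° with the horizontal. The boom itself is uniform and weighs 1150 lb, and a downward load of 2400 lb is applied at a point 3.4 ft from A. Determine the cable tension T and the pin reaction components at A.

ΣM about A: T·sin66°·10.5 − 1150·5.25 − 2400·3.4 = 0 → T = 14197.5/(10.5·0.913545) = 1480.11 ≈ 1480 lb.
ΣF_x = 0: A_x − T·cos66° = 0 → A_x = 1480.11 × 0.406737 = 602.0 lb.
ΣF_y = 0: A_y + T·sin66° − 1150 − 2400 = 0 → A_y = 3550 − 1480.11 × 0.913545 = 2198 lb.

T = 1480 lb, A_x = 602.0 lb, A_y = 2198 lb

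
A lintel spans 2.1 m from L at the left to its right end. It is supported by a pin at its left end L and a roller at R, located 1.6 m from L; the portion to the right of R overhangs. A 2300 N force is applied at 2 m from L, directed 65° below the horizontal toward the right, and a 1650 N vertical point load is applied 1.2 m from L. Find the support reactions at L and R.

Moments about L: R_y·1.6 − 2300·sin65°·2 − 1650·1.2 = 0 → R_y = 6149.02/1.6 = 3843.14 ≈ 3843 N.
ΣF_y = 0: L_y + 3843.14 − 2300·sin65° − 1650 = 0 → L_y = -108.6 N.
ΣF_x = 0: L_x + 2300·cos65° = 0 → L_x = -972.0 N.

L_x = -972.0 N, L_y = -108.6 N, R_y = 3843 N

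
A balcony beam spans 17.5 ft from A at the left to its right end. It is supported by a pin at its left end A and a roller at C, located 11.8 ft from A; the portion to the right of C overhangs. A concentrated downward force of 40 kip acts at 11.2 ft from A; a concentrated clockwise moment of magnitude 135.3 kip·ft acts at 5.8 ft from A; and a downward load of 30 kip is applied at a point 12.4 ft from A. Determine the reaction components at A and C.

A_x = 0, A_y = -10.96 kip, C_y = 80.96 kip

ΣM about A: C_y·11.8 − 40·11.2 − 135.3 − 30·12.4 = 0 → C_y = 955.3/11.8 = 80.9576 ≈ 80.96 kip.
ΣF_y = 0: A_y + 80.9576 − 40 − 30 = 0 → A_y = -10.96 kip.
ΣF_x = 0: no horizontal applied forces, so A_x = 0.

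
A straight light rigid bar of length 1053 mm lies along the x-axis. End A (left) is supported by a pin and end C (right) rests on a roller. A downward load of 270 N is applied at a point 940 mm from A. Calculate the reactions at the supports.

ΣM about A: C_y·1053 − 270·940 = 0 → C_y = 253800/1053 = 241.026 ≈ 241.0 N.
ΣF_y = 0: A_y + 241.026 − 270 = 0 → A_y = 28.97 N.
ΣF_x = 0: no horizontal applied forces, so A_x = 0.

A_x = 0, A_y = 28.97 N, C_y = 241.0 N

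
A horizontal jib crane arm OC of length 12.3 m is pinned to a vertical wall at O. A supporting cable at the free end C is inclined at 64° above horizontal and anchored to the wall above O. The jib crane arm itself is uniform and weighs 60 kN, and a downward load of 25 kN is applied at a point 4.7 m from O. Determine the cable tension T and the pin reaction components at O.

T = 44.01 kN, O_x = 19.29 kN, O_y = 45.45 kN

ΣM about O: T·sin64°·12.3 − 60·6.15 − 25·4.7 = 0 → T = 486.5/(12.3·0.898794) = 44.0066 ≈ 44.01 kN.
ΣF_x = 0: O_x − T·cos64° = 0 → O_x = 44.0066 × 0.438371 = 19.29 kN.
ΣF_y = 0: O_y + T·sin64° − 60 − 25 = 0 → O_y = 85 − 44.0066 × 0.898794 = 45.45 kN.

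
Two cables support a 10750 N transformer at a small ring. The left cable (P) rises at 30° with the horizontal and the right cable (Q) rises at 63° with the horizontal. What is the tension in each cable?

T_P = 4887 N, T_Q = 9323 N

ΣF_x = 0: −T_P·cos30° + T_Q·cos63° = 0 → T_Q = 1.90758·T_P.
ΣF_y = 0: T_P·sin30° + T_Q·sin63° = 10750.
Substitute: T_P·(0.5 + 1.90758·0.891007) = 10750 → T_P = 4887.1 ≈ 4887 N.
Then T_Q = 1.90758 × 4887.1 = 9323 N.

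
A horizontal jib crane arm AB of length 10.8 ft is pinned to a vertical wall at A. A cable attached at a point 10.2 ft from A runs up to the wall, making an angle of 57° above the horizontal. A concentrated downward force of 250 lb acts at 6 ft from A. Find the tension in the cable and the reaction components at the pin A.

ΣM about A: T·sin57°·10.2 − 250·6 = 0 → T = 1500/(10.2·0.838671) = 175.347 ≈ 175.3 lb.
ΣF_x = 0: A_x − T·cos57° = 0 → A_x = 175.347 × 0.544639 = 95.50 lb.
ΣF_y = 0: A_y + T·sin57° − 250 = 0 → A_y = 250 − 175.347 × 0.838671 = 102.9 lb.

T = 175.3 lb, A_x = 95.50 lb, A_y = 102.9 lb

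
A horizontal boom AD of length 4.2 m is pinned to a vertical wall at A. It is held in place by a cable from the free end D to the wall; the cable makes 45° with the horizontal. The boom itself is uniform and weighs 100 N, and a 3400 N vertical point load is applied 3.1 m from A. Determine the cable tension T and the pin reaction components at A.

ΣM about A: T·sin45°·4.2 − 100·2.1 − 3400·3.1 = 0 → T = 10750/(4.2·0.707107) = 3619.71 ≈ 3620 N.
ΣF_x = 0: A_x − T·cos45° = 0 → A_x = 3619.71 × 0.707107 = 2560 N.
ΣF_y = 0: A_y + T·sin45° − 100 − 3400 = 0 → A_y = 3500 − 3619.71 × 0.707107 = 940.5 N.

T = 3620 N, A_x = 2560 N, A_y = 940.5 N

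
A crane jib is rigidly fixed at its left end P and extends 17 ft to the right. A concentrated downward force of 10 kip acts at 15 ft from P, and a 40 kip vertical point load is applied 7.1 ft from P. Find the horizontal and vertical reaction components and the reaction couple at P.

ΣF_x = 0: P_x = 0.
ΣF_y = 0: P_y − 10 − 40 = 0 → P_y = 50.00 kip.
ΣM about P: M_P − 10·15 − 40·7.1 = 0 → M_P = 434.0 kip·ft.

P_x = 0, P_y = 50.00 kip, M_P = 434.0 kip·ft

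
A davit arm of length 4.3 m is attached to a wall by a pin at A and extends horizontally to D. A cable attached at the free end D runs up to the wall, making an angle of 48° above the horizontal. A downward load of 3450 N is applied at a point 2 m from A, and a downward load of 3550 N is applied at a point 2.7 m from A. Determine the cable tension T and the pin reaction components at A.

T = 5159 N, A_x = 3452 N, A_y = 3166 N

ΣM about A: T·sin48°·4.3 − 3450·2 − 3550·2.7 = 0 → T = 16485/(4.3·0.743145) = 5158.78 ≈ 5159 N.
ΣF_x = 0: A_x − T·cos48° = 0 → A_x = 5158.78 × 0.669131 = 3452 N.
ΣF_y = 0: A_y + T·sin48° − 3450 − 3550 = 0 → A_y = 7000 − 5158.78 × 0.743145 = 3166 N.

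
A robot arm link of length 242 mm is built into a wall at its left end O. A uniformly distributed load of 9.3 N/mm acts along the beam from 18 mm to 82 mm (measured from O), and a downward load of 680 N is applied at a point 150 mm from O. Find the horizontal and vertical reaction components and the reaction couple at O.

O_x = 0, O_y = 1275 N, M_O = 131800 N·mm

Resultant of the distributed load: 9.3 × 64 = 595.2 N at 50 mm from O.
ΣF_x = 0: O_x = 0.
ΣF_y = 0: O_y − 9.3·64 − 680 = 0 → O_y = 1275 N.
ΣM about O: M_O − (9.3·64)·50 − 680·150 = 0 → M_O = 131800 N·mm.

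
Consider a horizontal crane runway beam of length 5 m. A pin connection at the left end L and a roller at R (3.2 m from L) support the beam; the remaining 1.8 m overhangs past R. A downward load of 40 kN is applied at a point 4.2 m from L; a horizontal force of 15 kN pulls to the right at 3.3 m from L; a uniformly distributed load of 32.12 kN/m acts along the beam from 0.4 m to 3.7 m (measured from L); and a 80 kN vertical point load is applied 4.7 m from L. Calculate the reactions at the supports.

L_x = -15.00 kN, L_y = -11.91 kN, R_y = 237.9 kN

Resultant of the distributed load: 32.12 × 3.3 = 105.996 kN at 2.05 m from L.
Taking moments about L: R_y·3.2 − 40·4.2 − (32.12·3.3)·2.05 − 80·4.7 = 0 → R_y = 761.2918/3.2 = 237.904 ≈ 237.9 kN.
ΣF_y = 0: L_y + 237.904 − 40 − 32.12·3.3 − 80 = 0 → L_y = -11.91 kN.
ΣF_x = 0: L_x + 15 = 0 → L_x = -15.00 kN.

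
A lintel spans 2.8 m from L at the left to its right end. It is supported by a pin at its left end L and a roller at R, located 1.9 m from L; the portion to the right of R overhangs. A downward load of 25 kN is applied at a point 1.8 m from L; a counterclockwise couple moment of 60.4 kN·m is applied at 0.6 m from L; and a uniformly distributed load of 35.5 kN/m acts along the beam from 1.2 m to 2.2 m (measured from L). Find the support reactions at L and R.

Resultant of the distributed load: 35.5 × 1 = 35.5 kN at 1.7 m from L.
Taking moments about L: R_y·1.9 − 25·1.8 + 60.4 − (35.5·1)·1.7 = 0 → R_y = 44.95/1.9 = 23.6579 ≈ 23.66 kN.
ΣF_y = 0: L_y + 23.6579 − 25 − 35.5·1 = 0 → L_y = 36.84 kN.
ΣF_x = 0: no horizontal applied forces, so L_x = 0.

L_x = 0, L_y = 36.84 kN, R_y = 23.66 kN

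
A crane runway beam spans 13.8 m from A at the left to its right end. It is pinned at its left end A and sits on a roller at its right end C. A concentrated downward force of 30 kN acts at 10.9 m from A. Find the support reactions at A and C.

A_x = 0, A_y = 6.304 kN, C_y = 23.70 kN

ΣM about A: C_y·13.8 − 30·10.9 = 0 → C_y = 327/13.8 = 23.6957 ≈ 23.70 kN.
ΣF_y = 0: A_y + 23.6957 − 30 = 0 → A_y = 6.304 kN.
ΣF_x = 0: no horizontal applied forces, so A_x = 0.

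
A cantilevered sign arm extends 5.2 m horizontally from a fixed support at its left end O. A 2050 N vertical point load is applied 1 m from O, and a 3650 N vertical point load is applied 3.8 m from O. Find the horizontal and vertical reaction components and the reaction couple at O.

O_x = 0, O_y = 5700 N, M_O = 15920 N·m

ΣF_x = 0: O_x = 0.
ΣF_y = 0: O_y − 2050 − 3650 = 0 → O_y = 5700 N.
ΣM about O: M_O − 2050·1 − 3650·3.8 = 0 → M_O = 15920 N·m.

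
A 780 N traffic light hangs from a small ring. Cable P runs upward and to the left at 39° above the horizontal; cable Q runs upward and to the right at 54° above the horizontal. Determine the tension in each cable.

ΣF_x = 0: −T_P·cos39° + T_Q·cos54° = 0 → T_Q = 1.32216·T_P.
ΣF_y = 0: T_P·sin39° + T_Q·sin54° = 780.
Substitute: T_P·(0.62932 + 1.32216·0.809017) = 780 → T_P = 459.102 ≈ 459.1 N.
Then T_Q = 1.32216 × 459.102 = 607.0 N.

T_P = 459.1 N, T_Q = 607.0 N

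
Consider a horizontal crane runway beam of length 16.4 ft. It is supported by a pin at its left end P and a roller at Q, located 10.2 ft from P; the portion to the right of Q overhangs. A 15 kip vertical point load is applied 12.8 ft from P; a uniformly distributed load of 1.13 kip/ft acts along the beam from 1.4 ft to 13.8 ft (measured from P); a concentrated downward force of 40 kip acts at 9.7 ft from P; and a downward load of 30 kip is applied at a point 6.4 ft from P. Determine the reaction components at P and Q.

P_x = 0, P_y = 12.89 kip, Q_y = 86.13 kip

Resultant of the distributed load: 1.13 × 12.4 = 14.012 kip at 7.6 ft from P.
Moments about P: Q_y·10.2 − 15·12.8 − (1.13·12.4)·7.6 − 40·9.7 − 30·6.4 = 0 → Q_y = 878.4912/10.2 = 86.1266 ≈ 86.13 kip.
ΣF_y = 0: P_y + 86.1266 − 15 − 1.13·12.4 − 40 − 30 = 0 → P_y = 12.89 kip.
ΣF_x = 0: no horizontal applied forces, so P_x = 0.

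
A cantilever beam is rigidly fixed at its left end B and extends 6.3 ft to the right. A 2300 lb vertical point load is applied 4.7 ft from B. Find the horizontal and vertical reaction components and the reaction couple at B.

ΣF_x = 0: B_x = 0.
ΣF_y = 0: B_y − 2300 = 0 → B_y = 2300 lb.
ΣM about B: M_B − 2300·4.7 = 0 → M_B = 10810 lb·ft.

B_x = 0, B_y = 2300 lb, M_B = 10810 lb·ft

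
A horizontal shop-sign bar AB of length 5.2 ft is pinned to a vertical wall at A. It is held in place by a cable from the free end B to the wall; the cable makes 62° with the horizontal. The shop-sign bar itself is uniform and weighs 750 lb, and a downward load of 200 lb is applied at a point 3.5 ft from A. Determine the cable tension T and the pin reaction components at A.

T = 577.2 lb, A_x = 271.0 lb, A_y = 440.4 lb

ΣM about A: T·sin62°·5.2 − 750·2.6 − 200·3.5 = 0 → T = 2650/(5.2·0.882948) = 577.175 ≈ 577.2 lb.
ΣF_x = 0: A_x − T·cos62° = 0 → A_x = 577.175 × 0.469472 = 271.0 lb.
ΣF_y = 0: A_y + T·sin62° − 750 − 200 = 0 → A_y = 950 − 577.175 × 0.882948 = 440.4 lb.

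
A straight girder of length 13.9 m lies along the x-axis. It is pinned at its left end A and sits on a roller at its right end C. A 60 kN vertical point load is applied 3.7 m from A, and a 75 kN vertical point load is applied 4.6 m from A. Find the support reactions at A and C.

Taking moments about A: C_y·13.9 − 60·3.7 − 75·4.6 = 0 → C_y = 567/13.9 = 40.7914 ≈ 40.79 kN.
ΣF_y = 0: A_y + 40.7914 − 60 − 75 = 0 → A_y = 94.21 kN.
ΣF_x = 0: no horizontal applied forces, so A_x = 0.

A_x = 0, A_y = 94.21 kN, C_y = 40.79 kN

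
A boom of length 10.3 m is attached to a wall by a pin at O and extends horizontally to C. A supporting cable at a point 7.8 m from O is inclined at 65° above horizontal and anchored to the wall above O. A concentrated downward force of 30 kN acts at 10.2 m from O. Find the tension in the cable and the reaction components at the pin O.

ΣM about O: T·sin65°·7.8 − 30·10.2 = 0 → T = 306/(7.8·0.906308) = 43.2864 ≈ 43.29 kN.
ΣF_x = 0: O_x − T·cos65° = 0 → O_x = 43.2864 × 0.422618 = 18.29 kN.
ΣF_y = 0: O_y + T·sin65° − 30 = 0 → O_y = 30 − 43.2864 × 0.906308 = -9.231 kN.

T = 43.29 kN, O_x = 18.29 kN, O_y = -9.231 kN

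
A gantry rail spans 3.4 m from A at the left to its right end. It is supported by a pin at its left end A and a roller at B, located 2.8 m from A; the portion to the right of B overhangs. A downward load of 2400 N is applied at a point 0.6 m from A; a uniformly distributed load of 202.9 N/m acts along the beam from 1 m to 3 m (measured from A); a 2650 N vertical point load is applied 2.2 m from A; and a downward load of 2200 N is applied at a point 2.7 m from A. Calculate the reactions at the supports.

A_x = 0, A_y = 2648 N, B_y = 5008 N

Resultant of the distributed load: 202.9 × 2 = 405.8 N at 2 m from A.
ΣM about A: B_y·2.8 − 2400·0.6 − (202.9·2)·2 − 2650·2.2 − 2200·2.7 = 0 → B_y = 14021.6/2.8 = 5007.71 ≈ 5008 N.
ΣF_y = 0: A_y + 5007.71 − 2400 − 202.9·2 − 2650 − 2200 = 0 → A_y = 2648 N.
ΣF_x = 0: no horizontal applied forces, so A_x = 0.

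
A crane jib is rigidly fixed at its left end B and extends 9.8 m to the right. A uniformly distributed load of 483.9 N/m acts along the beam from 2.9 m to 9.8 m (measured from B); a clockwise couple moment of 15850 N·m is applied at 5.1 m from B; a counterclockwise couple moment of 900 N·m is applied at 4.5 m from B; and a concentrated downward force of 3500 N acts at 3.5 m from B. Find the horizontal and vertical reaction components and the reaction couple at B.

Resultant of the distributed load: 483.9 × 6.9 = 3338.91 N at 6.35 m from B.
ΣF_x = 0: B_x = 0.
ΣF_y = 0: B_y − 483.9·6.9 − 3500 = 0 → B_y = 6839 N.
ΣM about B: M_B − (483.9·6.9)·6.35 − 15850 + 900 − 3500·3.5 = 0 → M_B = 48400 N·m.

B_x = 0, B_y = 6839 N, M_B = 48400 N·m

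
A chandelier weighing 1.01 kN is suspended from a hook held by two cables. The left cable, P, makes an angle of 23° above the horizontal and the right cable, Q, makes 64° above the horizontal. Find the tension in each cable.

T_P = 0.4434 kN, T_Q = 0.9310 kN

ΣF_x = 0: −T_P·cos23° + T_Q·cos64° = 0 → T_Q = 2.09983·T_P.
ΣF_y = 0: T_P·sin23° + T_Q·sin64° = 1.01.
Substitute: T_P·(0.390731 + 2.09983·0.898794) = 1.01 → T_P = 0.443363 ≈ 0.4434 kN.
Then T_Q = 2.09983 × 0.443363 = 0.9310 kN.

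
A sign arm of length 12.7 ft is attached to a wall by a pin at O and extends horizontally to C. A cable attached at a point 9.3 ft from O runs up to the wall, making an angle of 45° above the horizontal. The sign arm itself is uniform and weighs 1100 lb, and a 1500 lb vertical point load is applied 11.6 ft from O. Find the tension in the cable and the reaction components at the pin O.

ΣM about O: T·sin45°·9.3 − 1100·6.35 − 1500·11.6 = 0 → T = 24385/(9.3·0.707107) = 3708.13 ≈ 3708 lb.
ΣF_x = 0: O_x − T·cos45° = 0 → O_x = 3708.13 × 0.707107 = 2622 lb.
ΣF_y = 0: O_y + T·sin45° − 1100 − 1500 = 0 → O_y = 2600 − 3708.13 × 0.707107 = -22.04 lb.

T = 3708 lb, O_x = 2622 lb, O_y = -22.04 lb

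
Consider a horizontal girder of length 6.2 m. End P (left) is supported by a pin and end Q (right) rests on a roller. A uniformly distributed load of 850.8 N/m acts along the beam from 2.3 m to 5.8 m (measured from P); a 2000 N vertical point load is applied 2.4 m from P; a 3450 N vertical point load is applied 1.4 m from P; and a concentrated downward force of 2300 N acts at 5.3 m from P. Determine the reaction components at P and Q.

Resultant of the distributed load: 850.8 × 3.5 = 2977.8 N at 4.05 m from P.
Moments about P: Q_y·6.2 − (850.8·3.5)·4.05 − 2000·2.4 − 3450·1.4 − 2300·5.3 = 0 → Q_y = 33880.09/6.2 = 5464.53 ≈ 5465 N.
ΣF_y = 0: P_y + 5464.53 − 850.8·3.5 − 2000 − 3450 − 2300 = 0 → P_y = 5263 N.
ΣF_x = 0: no horizontal applied forces, so P_x = 0.

P_x = 0, P_y = 5263 N, Q_y = 5465 N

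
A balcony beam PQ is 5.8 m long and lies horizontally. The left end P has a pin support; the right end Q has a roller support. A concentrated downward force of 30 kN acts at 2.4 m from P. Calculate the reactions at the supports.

Taking moments about P: Q_y·5.8 − 30·2.4 = 0 → Q_y = 72/5.8 = 12.4138 ≈ 12.41 kN.
ΣF_y = 0: P_y + 12.4138 − 30 = 0 → P_y = 17.59 kN.
ΣF_x = 0: no horizontal applied forces, so P_x = 0.

P_x = 0, P_y = 17.59 kN, Q_y = 12.41 kN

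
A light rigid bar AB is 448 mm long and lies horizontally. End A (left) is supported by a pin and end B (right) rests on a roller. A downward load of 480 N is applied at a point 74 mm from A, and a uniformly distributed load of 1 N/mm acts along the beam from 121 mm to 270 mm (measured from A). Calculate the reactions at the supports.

Resultant of the distributed load: 1 × 149 = 149 N at 195.5 mm from A.
Taking moments about A: B_y·448 − 480·74 − (1·149)·195.5 = 0 → B_y = 64649.5/448 = 144.307 ≈ 144.3 N.
ΣF_y = 0: A_y + 144.307 − 480 − 1·149 = 0 → A_y = 484.7 N.
ΣF_x = 0: no horizontal applied forces, so A_x = 0.

A_x = 0, A_y = 484.7 N, B_y = 144.3 N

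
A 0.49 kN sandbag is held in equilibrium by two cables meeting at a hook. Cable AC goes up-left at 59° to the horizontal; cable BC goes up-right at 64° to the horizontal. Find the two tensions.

T_AC = 0.2561 kN, T_BC = 0.3009 kN

ΣF_x = 0: −T_AC·cos59° + T_BC·cos64° = 0 → T_BC = 1.17489·T_AC.
ΣF_y = 0: T_AC·sin59° + T_BC·sin64° = 0.49.
Substitute: T_AC·(0.857167 + 1.17489·0.898794) = 0.49 → T_AC = 0.256122 ≈ 0.2561 kN.
Then T_BC = 1.17489 × 0.256122 = 0.3009 kN.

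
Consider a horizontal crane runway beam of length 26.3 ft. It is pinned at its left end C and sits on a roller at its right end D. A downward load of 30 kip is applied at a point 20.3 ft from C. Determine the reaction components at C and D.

Taking moments about C: D_y·26.3 − 30·20.3 = 0 → D_y = 609/26.3 = 23.1559 ≈ 23.16 kip.
ΣF_y = 0: C_y + 23.1559 − 30 = 0 → C_y = 6.844 kip.
ΣF_x = 0: no horizontal applied forces, so C_x = 0.

C_x = 0, C_y = 6.844 kip, D_y = 23.16 kip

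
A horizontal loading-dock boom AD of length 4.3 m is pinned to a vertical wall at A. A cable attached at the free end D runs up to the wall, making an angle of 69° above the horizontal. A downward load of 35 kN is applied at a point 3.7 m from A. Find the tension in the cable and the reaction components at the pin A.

ΣM about A: T·sin69°·4.3 − 35·3.7 = 0 → T = 129.5/(4.3·0.93358) = 32.2589 ≈ 32.26 kN.
ΣF_x = 0: A_x − T·cos69° = 0 → A_x = 32.2589 × 0.358368 = 11.56 kN.
ΣF_y = 0: A_y + T·sin69° − 35 = 0 → A_y = 35 − 32.2589 × 0.93358 = 4.884 kN.

T = 32.26 kN, A_x = 11.56 kN, A_y = 4.884 kN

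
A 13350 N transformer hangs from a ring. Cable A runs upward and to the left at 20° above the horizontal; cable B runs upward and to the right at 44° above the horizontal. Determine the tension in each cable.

T_A = 10680 N, T_B = 13960 N

ΣF_x = 0: −T_A·cos20° + T_B·cos44° = 0 → T_B = 1.30633·T_A.
ΣF_y = 0: T_A·sin20° + T_B·sin44° = 13350.
Substitute: T_A·(0.34202 + 1.30633·0.694658) = 13350 → T_A = 10684.5 ≈ 10680 N.
Then T_B = 1.30633 × 10684.5 = 13960 N.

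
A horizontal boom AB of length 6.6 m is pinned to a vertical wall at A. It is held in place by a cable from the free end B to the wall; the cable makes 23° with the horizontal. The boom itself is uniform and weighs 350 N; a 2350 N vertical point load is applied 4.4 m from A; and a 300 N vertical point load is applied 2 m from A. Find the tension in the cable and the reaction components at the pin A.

T = 4690 N, A_x = 4317 N, A_y = 1167 N

ΣM about A: T·sin23°·6.6 − 350·3.3 − 2350·4.4 − 300·2 = 0 → T = 12095/(6.6·0.390731) = 4690.12 ≈ 4690 N.
ΣF_x = 0: A_x − T·cos23° = 0 → A_x = 4690.12 × 0.920505 = 4317 N.
ΣF_y = 0: A_y + T·sin23° − 350 − 2350 − 300 = 0 → A_y = 3000 − 4690.12 × 0.390731 = 1167 N.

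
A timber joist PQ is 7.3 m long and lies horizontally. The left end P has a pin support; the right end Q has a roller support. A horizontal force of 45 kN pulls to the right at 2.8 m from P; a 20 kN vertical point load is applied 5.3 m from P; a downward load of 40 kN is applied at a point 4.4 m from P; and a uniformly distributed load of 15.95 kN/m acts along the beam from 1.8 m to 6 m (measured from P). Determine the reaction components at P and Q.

P_x = -45.00 kN, P_y = 52.57 kN, Q_y = 74.42 kN

Resultant of the distributed load: 15.95 × 4.2 = 66.99 kN at 3.9 m from P.
Taking moments about P: Q_y·7.3 − 20·5.3 − 40·4.4 − (15.95·4.2)·3.9 = 0 → Q_y = 543.261/7.3 = 74.4193 ≈ 74.42 kN.
ΣF_y = 0: P_y + 74.4193 − 20 − 40 − 15.95·4.2 = 0 → P_y = 52.57 kN.
ΣF_x = 0: P_x + 45 = 0 → P_x = -45.00 kN.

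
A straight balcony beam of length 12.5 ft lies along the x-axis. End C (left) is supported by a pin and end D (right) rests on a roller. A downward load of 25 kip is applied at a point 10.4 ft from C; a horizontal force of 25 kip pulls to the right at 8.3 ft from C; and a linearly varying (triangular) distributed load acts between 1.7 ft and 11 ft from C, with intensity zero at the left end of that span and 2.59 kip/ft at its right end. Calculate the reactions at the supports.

Resultant of the triangular load: ½ × 2.59 × 9.3 = 12.0435 kip, acting at 7.9 ft from C (one-third of the span from the peak).
Moments about C: D_y·12.5 − 25·10.4 − (½·2.59·9.3)·7.9 = 0 → D_y = 355.14365/12.5 = 28.4115 ≈ 28.41 kip.
ΣF_y = 0: C_y + 28.4115 − 25 − ½·2.59·9.3 = 0 → C_y = 8.632 kip.
ΣF_x = 0: C_x + 25 = 0 → C_x = -25.00 kip.

C_x = -25.00 kip, C_y = 8.632 kip, D_y = 28.41 kip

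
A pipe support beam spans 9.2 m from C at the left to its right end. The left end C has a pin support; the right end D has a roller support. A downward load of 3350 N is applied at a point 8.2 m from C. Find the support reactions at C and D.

ΣM about C: D_y·9.2 − 3350·8.2 = 0 → D_y = 27470/9.2 = 2985.87 ≈ 2986 N.
ΣF_y = 0: C_y + 2985.87 − 3350 = 0 → C_y = 364.1 N.
ΣF_x = 0: no horizontal applied forces, so C_x = 0.

C_x = 0, C_y = 364.1 N, D_y = 2986 N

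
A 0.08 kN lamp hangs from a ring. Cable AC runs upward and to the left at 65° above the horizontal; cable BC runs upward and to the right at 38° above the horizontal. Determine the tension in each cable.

ΣF_x = 0: −T_AC·cos65° + T_BC·cos38° = 0 → T_BC = 0.53631·T_AC.
ΣF_y = 0: T_AC·sin65° + T_BC·sin38° = 0.08.
Substitute: T_AC·(0.906308 + 0.53631·0.615661) = 0.08 → T_AC = 0.0646991 ≈ 0.06470 kN.
Then T_BC = 0.53631 × 0.0646991 = 0.03470 kN.

T_AC = 0.06470 kN, T_BC = 0.03470 kN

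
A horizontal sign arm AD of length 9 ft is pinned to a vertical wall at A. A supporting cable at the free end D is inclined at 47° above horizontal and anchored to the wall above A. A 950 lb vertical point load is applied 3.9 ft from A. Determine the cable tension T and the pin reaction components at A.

T = 562.9 lb, A_x = 383.9 lb, A_y = 538.3 lb

ΣM about A: T·sin47°·9 − 950·3.9 = 0 → T = 3705/(9·0.731354) = 562.883 ≈ 562.9 lb.
ΣF_x = 0: A_x − T·cos47° = 0 → A_x = 562.883 × 0.681998 = 383.9 lb.
ΣF_y = 0: A_y + T·sin47° − 950 = 0 → A_y = 950 − 562.883 × 0.731354 = 538.3 lb.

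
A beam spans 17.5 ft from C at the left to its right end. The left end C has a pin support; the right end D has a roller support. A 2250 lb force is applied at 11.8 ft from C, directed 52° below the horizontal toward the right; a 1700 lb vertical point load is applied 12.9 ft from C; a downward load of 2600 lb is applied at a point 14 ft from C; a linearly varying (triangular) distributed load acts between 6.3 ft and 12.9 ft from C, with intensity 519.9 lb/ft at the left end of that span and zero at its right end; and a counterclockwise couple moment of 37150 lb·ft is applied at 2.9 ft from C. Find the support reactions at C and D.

Resultant of the triangular load: ½ × 519.9 × 6.6 = 1715.67 lb, acting at 8.5 ft from C (one-third of the span from the peak).
Moments about C: D_y·17.5 − 2250·sin52°·11.8 − 1700·12.9 − 2600·14 − (½·519.9·6.6)·8.5 + 37150 = 0 → D_y = 56684.9/17.5 = 3239.14 ≈ 3239 lb.
ΣF_y = 0: C_y + 3239.14 − 2250·sin52° − 1700 − 2600 − ½·519.9·6.6 = 0 → C_y = 4550 lb.
ΣF_x = 0: C_x + 2250·cos52° = 0 → C_x = -1385 lb.

C_x = -1385 lb, C_y = 4550 lb, D_y = 3239 lb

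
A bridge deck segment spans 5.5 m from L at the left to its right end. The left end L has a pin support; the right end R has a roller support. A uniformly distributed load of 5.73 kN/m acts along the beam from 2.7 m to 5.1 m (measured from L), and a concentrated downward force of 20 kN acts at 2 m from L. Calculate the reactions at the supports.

L_x = 0, L_y = 16.73 kN, R_y = 17.02 kN

Resultant of the distributed load: 5.73 × 2.4 = 13.752 kN at 3.9 m from L.
Taking moments about L: R_y·5.5 − (5.73·2.4)·3.9 − 20·2 = 0 → R_y = 93.6328/5.5 = 17.0241 ≈ 17.02 kN.
ΣF_y = 0: L_y + 17.0241 − 5.73·2.4 − 20 = 0 → L_y = 16.73 kN.
ΣF_x = 0: no horizontal applied forces, so L_x = 0.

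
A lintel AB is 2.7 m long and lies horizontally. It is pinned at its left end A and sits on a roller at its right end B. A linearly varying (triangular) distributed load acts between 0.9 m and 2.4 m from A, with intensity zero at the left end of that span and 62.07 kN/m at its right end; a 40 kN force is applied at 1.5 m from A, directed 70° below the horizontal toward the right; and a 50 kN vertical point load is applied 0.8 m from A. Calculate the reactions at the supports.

Resultant of the triangular load: ½ × 62.07 × 1.5 = 46.5525 kN, acting at 1.9 m from A (one-third of the span from the peak).
ΣM about A: B_y·2.7 − (½·62.07·1.5)·1.9 − 40·sin70°·1.5 − 50·0.8 = 0 → B_y = 184.831/2.7 = 68.4559 ≈ 68.46 kN.
ΣF_y = 0: A_y + 68.4559 − ½·62.07·1.5 − 40·sin70° − 50 = 0 → A_y = 65.68 kN.
ΣF_x = 0: A_x + 40·cos70° = 0 → A_x = -13.68 kN.

A_x = -13.68 kN, A_y = 65.68 kN, B_y = 68.46 kN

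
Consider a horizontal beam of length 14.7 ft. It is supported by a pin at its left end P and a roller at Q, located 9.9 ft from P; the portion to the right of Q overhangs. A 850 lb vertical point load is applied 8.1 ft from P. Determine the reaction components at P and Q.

P_x = 0, P_y = 154.5 lb, Q_y = 695.5 lb

Moments about P: Q_y·9.9 − 850·8.1 = 0 → Q_y = 6885/9.9 = 695.455 ≈ 695.5 lb.
ΣF_y = 0: P_y + 695.455 − 850 = 0 → P_y = 154.5 lb.
ΣF_x = 0: no horizontal applied forces, so P_x = 0.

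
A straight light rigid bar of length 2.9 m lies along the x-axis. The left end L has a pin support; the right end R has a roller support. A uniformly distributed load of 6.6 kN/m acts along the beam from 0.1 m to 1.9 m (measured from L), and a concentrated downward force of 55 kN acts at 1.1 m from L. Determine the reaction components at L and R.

L_x = 0, L_y = 41.92 kN, R_y = 24.96 kN

Resultant of the distributed load: 6.6 × 1.8 = 11.88 kN at 1 m from L.
ΣM about L: R_y·2.9 − (6.6·1.8)·1 − 55·1.1 = 0 → R_y = 72.38/2.9 = 24.9586 ≈ 24.96 kN.
ΣF_y = 0: L_y + 24.9586 − 6.6·1.8 − 55 = 0 → L_y = 41.92 kN.
ΣF_x = 0: no horizontal applied forces, so L_x = 0.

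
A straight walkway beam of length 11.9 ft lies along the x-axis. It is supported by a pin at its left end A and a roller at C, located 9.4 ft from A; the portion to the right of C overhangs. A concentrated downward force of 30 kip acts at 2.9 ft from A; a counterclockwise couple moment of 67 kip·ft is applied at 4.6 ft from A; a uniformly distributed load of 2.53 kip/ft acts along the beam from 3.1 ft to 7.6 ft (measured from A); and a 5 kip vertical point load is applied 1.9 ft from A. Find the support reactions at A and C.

Resultant of the distributed load: 2.53 × 4.5 = 11.385 kip at 5.35 ft from A.
Taking moments about A: C_y·9.4 − 30·2.9 + 67 − (2.53·4.5)·5.35 − 5·1.9 = 0 → C_y = 90.40975/9.4 = 9.61806 ≈ 9.618 kip.
ΣF_y = 0: A_y + 9.61806 − 30 − 2.53·4.5 − 5 = 0 → A_y = 36.77 kip.
ΣF_x = 0: no horizontal applied forces, so A_x = 0.

A_x = 0, A_y = 36.77 kip, C_y = 9.618 kip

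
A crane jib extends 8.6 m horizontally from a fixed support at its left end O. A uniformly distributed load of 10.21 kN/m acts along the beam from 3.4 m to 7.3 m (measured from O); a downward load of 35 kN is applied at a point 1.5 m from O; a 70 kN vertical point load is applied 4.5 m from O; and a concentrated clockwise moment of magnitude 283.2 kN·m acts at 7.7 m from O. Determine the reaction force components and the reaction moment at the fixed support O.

O_x = 0, O_y = 144.8 kN, M_O = 863.7 kN·m

Resultant of the distributed load: 10.21 × 3.9 = 39.819 kN at 5.35 m from O.
ΣF_x = 0: O_x = 0.
ΣF_y = 0: O_y − 10.21·3.9 − 35 − 70 = 0 → O_y = 144.8 kN.
ΣM about O: M_O − (10.21·3.9)·5.35 − 35·1.5 − 70·4.5 − 283.2 = 0 → M_O = 863.7 kN·m.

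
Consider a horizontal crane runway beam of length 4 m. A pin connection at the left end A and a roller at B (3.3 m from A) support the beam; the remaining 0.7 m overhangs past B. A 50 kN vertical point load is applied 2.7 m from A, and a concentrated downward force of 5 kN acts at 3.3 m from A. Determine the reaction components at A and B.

Moments about A: B_y·3.3 − 50·2.7 − 5·3.3 = 0 → B_y = 151.5/3.3 = 45.9091 ≈ 45.91 kN.
ΣF_y = 0: A_y + 45.9091 − 50 − 5 = 0 → A_y = 9.091 kN.
ΣF_x = 0: no horizontal applied forces, so A_x = 0.

A_x = 0, A_y = 9.091 kN, B_y = 45.91 kN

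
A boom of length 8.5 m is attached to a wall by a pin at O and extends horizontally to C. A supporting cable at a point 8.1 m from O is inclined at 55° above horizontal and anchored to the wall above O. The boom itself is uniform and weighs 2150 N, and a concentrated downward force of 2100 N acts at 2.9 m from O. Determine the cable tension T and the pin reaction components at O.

T = 2295 N, O_x = 1316 N, O_y = 2370 N

ΣM about O: T·sin55°·8.1 − 2150·4.25 − 2100·2.9 = 0 → T = 15227.5/(8.1·0.819152) = 2294.98 ≈ 2295 N.
ΣF_x = 0: O_x − T·cos55° = 0 → O_x = 2294.98 × 0.573576 = 1316 N.
ΣF_y = 0: O_y + T·sin55° − 2150 − 2100 = 0 → O_y = 4250 − 2294.98 × 0.819152 = 2370 N.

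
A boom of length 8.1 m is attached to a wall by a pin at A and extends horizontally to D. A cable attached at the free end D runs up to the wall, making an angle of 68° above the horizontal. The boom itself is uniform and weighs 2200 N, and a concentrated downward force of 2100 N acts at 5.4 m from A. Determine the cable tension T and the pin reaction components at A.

ΣM about A: T·sin68°·8.1 − 2200·4.05 − 2100·5.4 = 0 → T = 20250/(8.1·0.927184) = 2696.34 ≈ 2696 N.
ΣF_x = 0: A_x − T·cos68° = 0 → A_x = 2696.34 × 0.374607 = 1010 N.
ΣF_y = 0: A_y + T·sin68° − 2200 − 2100 = 0 → A_y = 4300 − 2696.34 × 0.927184 = 1800 N.

T = 2696 N, A_x = 1010 N, A_y = 1800 N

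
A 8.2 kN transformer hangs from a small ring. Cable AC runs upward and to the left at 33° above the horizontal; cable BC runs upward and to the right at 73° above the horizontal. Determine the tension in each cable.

T_AC = 2.494 kN, T_BC = 7.154 kN

ΣF_x = 0: −T_AC·cos33° + T_BC·cos73° = 0 → T_BC = 2.86851·T_AC.
ΣF_y = 0: T_AC·sin33° + T_BC·sin73° = 8.2.
Substitute: T_AC·(0.544639 + 2.86851·0.956305) = 8.2 → T_AC = 2.49406 ≈ 2.494 kN.
Then T_BC = 2.86851 × 2.49406 = 7.154 kN.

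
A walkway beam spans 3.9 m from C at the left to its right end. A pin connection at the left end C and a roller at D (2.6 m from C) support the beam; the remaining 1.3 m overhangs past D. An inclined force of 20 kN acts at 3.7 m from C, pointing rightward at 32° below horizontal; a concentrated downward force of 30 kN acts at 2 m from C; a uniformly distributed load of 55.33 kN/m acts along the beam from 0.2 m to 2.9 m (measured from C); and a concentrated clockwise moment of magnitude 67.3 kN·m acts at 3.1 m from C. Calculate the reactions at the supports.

Resultant of the distributed load: 55.33 × 2.7 = 149.391 kN at 1.55 m from C.
ΣM about C: D_y·2.6 − 20·sin32°·3.7 − 30·2 − (55.33·2.7)·1.55 − 67.3 = 0 → D_y = 398.07/2.6 = 153.104 ≈ 153.1 kN.
ΣF_y = 0: C_y + 153.104 − 20·sin32° − 30 − 55.33·2.7 = 0 → C_y = 36.89 kN.
ΣF_x = 0: C_x + 20·cos32° = 0 → C_x = -16.96 kN.

C_x = -16.96 kN, C_y = 36.89 kN, D_y = 153.1 kN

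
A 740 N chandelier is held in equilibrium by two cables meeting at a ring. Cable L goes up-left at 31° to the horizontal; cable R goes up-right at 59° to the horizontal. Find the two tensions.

ΣF_x = 0: −T_L·cos31° + T_R·cos59° = 0 → T_R = 1.66428·T_L.
ΣF_y = 0: T_L·sin31° + T_R·sin59° = 740.
Substitute: T_L·(0.515038 + 1.66428·0.857167) = 740 → T_L = 381.128 ≈ 381.1 N.
Then T_R = 1.66428 × 381.128 = 634.3 N.

T_L = 381.1 N, T_R = 634.3 N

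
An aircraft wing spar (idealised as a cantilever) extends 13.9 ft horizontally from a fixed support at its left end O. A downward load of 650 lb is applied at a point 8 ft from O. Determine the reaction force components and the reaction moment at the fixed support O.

O_x = 0, O_y = 650.0 lb, M_O = 5200 lb·ft

ΣF_x = 0: O_x = 0.
ΣF_y = 0: O_y − 650 = 0 → O_y = 650.0 lb.
ΣM about O: M_O − 650·8 = 0 → M_O = 5200 lb·ft.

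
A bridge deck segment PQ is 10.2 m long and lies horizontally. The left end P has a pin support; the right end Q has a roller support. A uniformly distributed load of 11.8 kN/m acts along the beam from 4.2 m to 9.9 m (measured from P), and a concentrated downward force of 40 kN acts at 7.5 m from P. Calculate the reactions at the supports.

P_x = 0, P_y = 31.36 kN, Q_y = 75.90 kN

Resultant of the distributed load: 11.8 × 5.7 = 67.26 kN at 7.05 m from P.
Moments about P: Q_y·10.2 − (11.8·5.7)·7.05 − 40·7.5 = 0 → Q_y = 774.183/10.2 = 75.9003 ≈ 75.90 kN.
ΣF_y = 0: P_y + 75.9003 − 11.8·5.7 − 40 = 0 → P_y = 31.36 kN.
ΣF_x = 0: no horizontal applied forces, so P_x = 0.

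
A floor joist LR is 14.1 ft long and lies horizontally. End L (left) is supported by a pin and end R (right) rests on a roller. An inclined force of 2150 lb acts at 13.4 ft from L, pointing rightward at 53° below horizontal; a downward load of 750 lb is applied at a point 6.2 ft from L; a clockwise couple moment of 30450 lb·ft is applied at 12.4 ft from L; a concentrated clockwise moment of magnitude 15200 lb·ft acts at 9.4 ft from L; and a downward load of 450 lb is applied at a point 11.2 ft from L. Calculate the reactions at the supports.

Moments about L: R_y·14.1 − 2150·sin53°·13.4 − 750·6.2 − 30450 − 15200 − 450·11.2 = 0 → R_y = 78348.7/14.1 = 5556.65 ≈ 5557 lb.
ΣF_y = 0: L_y + 5556.65 − 2150·sin53° − 750 − 450 = 0 → L_y = -2640 lb.
ΣF_x = 0: L_x + 2150·cos53° = 0 → L_x = -1294 lb.

L_x = -1294 lb, L_y = -2640 lb, R_y = 5557 lb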